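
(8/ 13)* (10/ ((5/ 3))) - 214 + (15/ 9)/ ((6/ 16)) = -24086/ 117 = -205.86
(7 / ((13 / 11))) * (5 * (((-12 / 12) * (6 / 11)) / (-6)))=35 / 13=2.69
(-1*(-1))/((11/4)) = 4/11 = 0.36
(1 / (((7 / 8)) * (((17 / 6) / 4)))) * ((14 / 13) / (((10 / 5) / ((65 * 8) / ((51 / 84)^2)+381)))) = 99415488 / 63869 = 1556.55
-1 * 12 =-12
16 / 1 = 16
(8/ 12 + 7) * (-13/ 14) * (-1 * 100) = 14950/ 21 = 711.90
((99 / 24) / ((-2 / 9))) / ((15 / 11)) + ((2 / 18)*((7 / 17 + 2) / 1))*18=-11953 / 1360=-8.79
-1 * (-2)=2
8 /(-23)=-8 /23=-0.35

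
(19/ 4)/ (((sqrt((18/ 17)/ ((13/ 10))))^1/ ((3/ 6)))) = 19 * sqrt(1105)/ 240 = 2.63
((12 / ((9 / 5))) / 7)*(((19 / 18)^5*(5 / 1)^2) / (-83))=-309512375 / 823379256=-0.38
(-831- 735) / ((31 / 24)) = -37584 / 31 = -1212.39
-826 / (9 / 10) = -8260 / 9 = -917.78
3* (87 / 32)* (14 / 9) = 203 / 16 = 12.69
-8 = -8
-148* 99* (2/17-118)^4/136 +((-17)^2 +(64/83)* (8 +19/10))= -12258741362403042289/589240655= -20804303400.29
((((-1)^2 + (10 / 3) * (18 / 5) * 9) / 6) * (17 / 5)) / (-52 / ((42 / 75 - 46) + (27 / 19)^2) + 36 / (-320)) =5809095704 / 102051483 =56.92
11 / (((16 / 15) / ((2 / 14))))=1.47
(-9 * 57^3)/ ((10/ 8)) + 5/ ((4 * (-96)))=-2560108057/ 1920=-1333389.61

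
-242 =-242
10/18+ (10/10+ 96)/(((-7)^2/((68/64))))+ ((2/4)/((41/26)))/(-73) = 56059945/21118608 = 2.65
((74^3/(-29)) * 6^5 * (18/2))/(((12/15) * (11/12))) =-425387946240/319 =-1333504533.67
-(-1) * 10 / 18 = 5 / 9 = 0.56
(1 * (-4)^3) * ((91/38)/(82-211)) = 2912/2451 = 1.19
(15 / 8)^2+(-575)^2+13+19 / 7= 148128615 / 448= 330644.23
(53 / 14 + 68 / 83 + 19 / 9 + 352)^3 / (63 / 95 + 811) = 5015591233208539484315 / 88195281588350496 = 56869.16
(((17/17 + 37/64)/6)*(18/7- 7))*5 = -15655/2688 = -5.82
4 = 4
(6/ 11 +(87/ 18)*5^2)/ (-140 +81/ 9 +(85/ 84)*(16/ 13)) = -729001/ 779306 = -0.94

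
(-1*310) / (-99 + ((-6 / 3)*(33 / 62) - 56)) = 4805 / 2419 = 1.99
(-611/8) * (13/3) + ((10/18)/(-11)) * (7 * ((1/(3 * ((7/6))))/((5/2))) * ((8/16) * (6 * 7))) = -29199/88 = -331.81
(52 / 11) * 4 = 208 / 11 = 18.91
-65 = -65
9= 9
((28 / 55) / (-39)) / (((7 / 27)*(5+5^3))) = -18 / 46475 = -0.00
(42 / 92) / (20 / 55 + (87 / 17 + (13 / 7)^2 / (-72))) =6927228 / 82445731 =0.08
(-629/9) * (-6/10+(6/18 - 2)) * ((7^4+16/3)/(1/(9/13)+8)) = 9081502/225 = 40362.23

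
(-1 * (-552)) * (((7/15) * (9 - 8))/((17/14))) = 18032/85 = 212.14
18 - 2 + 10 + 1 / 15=391 / 15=26.07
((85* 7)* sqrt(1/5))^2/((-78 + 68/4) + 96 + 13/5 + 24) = 1149.43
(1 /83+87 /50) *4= 14542 /2075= 7.01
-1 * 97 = -97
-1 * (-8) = 8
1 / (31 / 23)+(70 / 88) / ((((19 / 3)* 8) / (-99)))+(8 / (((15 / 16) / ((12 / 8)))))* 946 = 12107.99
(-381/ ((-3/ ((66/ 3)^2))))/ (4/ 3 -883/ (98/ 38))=-9035796/ 50135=-180.23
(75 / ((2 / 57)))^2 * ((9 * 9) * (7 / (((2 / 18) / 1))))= 23315128593.75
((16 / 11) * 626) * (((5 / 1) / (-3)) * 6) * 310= -31049600 / 11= -2822690.91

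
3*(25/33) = 25/11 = 2.27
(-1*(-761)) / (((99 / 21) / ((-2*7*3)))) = -74578 / 11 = -6779.82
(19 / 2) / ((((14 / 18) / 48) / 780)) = 3201120 / 7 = 457302.86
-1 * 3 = -3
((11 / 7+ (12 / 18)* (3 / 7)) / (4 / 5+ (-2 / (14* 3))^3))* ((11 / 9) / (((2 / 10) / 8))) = 4204200 / 37039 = 113.51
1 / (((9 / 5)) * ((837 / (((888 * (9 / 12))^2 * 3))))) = 27380 / 31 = 883.23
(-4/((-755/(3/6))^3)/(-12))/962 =-1/9936356586000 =-0.00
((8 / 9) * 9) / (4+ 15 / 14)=112 / 71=1.58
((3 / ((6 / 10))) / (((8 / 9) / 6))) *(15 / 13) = 2025 / 52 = 38.94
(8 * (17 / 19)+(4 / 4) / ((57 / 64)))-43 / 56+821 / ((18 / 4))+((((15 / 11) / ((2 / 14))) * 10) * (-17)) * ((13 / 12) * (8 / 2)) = -6841.86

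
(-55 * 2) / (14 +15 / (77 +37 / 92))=-391655 / 50537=-7.75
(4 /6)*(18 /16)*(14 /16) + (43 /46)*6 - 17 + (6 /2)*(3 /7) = -48683 /5152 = -9.45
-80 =-80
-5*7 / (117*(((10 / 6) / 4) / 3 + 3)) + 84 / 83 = 111776 / 121927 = 0.92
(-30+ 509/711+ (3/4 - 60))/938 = -251791/2667672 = -0.09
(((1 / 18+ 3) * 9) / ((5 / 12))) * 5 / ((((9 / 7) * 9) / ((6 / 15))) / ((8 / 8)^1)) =308 / 27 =11.41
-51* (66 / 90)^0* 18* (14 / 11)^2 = -179928 / 121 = -1487.01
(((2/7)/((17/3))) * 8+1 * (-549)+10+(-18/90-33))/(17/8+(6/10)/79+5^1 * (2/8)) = -215018408/1271991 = -169.04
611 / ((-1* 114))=-611 / 114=-5.36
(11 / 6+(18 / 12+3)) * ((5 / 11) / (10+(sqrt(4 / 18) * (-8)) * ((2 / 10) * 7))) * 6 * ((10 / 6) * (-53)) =-9440625 / 44627 - 3524500 * sqrt(2) / 44627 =-323.24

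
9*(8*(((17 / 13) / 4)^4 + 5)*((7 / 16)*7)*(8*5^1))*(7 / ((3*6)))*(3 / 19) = 188521037145 / 69460352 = 2714.08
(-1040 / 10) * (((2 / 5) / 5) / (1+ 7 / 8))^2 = -26624 / 140625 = -0.19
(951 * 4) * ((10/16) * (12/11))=28530/11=2593.64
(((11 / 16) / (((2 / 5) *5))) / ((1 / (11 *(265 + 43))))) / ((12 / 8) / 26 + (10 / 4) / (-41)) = -709423 / 2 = -354711.50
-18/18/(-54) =1/54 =0.02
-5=-5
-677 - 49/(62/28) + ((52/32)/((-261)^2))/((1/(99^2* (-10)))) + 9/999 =-8119744073/11575524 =-701.46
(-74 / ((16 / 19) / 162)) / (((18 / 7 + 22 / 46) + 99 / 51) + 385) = -36.50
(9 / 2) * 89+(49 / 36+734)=40891 / 36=1135.86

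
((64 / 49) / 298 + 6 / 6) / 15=7333 / 109515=0.07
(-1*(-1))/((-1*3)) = -1/3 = -0.33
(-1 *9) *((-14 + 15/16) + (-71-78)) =23337/16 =1458.56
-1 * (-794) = 794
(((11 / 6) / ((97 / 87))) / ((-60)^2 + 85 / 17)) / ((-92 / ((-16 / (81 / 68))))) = 43384 / 651463155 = 0.00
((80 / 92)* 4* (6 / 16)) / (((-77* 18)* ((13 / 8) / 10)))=-400 / 69069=-0.01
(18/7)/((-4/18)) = -81/7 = -11.57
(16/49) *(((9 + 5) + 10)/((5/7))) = 10.97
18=18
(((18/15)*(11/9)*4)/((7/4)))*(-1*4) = -1408/105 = -13.41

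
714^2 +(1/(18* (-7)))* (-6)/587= 509796.00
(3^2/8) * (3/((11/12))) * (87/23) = 7047/506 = 13.93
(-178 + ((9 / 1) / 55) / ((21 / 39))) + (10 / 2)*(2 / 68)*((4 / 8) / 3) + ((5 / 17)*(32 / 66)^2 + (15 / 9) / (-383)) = -176304425053 / 992667060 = -177.61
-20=-20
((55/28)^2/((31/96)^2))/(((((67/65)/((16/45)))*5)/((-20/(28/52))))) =-2093977600/22084741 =-94.82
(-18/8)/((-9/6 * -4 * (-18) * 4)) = 1/192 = 0.01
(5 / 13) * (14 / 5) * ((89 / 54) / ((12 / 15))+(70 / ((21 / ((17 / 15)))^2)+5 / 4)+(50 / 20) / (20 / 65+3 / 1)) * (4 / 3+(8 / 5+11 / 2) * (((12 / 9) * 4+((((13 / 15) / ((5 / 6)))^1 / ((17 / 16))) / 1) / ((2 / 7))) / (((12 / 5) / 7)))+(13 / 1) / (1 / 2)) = 1662252355417 / 1731921750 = 959.77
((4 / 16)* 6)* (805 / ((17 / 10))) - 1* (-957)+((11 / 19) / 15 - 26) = 7952257 / 4845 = 1641.33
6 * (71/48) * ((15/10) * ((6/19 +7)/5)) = 29607/1520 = 19.48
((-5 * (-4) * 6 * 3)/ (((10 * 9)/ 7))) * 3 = 84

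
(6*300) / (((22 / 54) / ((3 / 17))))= 145800 / 187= 779.68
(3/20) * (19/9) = 19/60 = 0.32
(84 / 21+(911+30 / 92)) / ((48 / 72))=126315 / 92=1372.99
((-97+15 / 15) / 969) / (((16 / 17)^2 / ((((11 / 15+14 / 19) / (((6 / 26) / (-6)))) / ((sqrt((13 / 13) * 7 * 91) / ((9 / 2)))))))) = 21369 * sqrt(13) / 101080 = 0.76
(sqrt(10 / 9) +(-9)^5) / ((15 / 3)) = -59049 / 5 +sqrt(10) / 15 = -11809.59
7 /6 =1.17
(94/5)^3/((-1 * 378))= -415292/23625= -17.58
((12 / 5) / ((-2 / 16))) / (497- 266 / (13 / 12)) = -1248 / 16345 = -0.08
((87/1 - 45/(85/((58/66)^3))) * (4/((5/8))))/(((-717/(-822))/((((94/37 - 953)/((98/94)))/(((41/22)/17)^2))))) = -526890271185776128/10925836005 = -48224252.22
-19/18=-1.06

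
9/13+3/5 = 84/65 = 1.29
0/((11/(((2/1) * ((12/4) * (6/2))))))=0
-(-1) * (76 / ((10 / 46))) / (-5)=-69.92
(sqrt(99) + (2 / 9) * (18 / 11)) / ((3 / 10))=40 / 33 + 10 * sqrt(11)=34.38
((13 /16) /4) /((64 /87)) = 1131 /4096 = 0.28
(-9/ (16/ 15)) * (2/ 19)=-0.89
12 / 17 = 0.71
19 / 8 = 2.38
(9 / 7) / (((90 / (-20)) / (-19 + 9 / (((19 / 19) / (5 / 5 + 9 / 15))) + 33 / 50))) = 197 / 175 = 1.13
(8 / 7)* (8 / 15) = 64 / 105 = 0.61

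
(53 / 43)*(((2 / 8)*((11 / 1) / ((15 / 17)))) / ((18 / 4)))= 9911 / 11610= 0.85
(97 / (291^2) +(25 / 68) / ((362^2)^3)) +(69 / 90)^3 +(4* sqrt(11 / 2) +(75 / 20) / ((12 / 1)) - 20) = -963639080619738222312889 / 50096322643412075616000 +2* sqrt(22) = -9.85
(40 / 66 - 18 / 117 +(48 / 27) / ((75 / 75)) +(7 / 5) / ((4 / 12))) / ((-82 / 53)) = -4.16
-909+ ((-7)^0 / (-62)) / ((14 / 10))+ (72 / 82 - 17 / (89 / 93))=-1466312417 / 1583666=-925.90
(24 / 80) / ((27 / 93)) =31 / 30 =1.03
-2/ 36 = -1/ 18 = -0.06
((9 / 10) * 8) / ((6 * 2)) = 3 / 5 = 0.60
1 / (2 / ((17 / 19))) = 17 / 38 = 0.45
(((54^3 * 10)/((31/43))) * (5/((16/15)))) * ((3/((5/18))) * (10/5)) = 6855588900/31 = 221148029.03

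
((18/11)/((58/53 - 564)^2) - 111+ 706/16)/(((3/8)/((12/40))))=-1309511790641/24476857790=-53.50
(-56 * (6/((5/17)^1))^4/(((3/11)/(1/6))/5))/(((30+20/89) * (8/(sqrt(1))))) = -20605298868/168125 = -122559.40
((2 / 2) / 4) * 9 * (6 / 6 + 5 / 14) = 171 / 56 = 3.05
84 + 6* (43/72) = 1051/12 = 87.58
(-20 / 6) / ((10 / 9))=-3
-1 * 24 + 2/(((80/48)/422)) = 482.40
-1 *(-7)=7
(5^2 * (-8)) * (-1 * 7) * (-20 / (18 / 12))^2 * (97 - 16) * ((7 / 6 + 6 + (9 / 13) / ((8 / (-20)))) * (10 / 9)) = 4748800000 / 39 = 121764102.56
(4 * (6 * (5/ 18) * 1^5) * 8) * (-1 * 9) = -480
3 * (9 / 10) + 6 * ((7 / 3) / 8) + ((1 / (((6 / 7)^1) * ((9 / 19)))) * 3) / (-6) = 869 / 270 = 3.22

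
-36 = -36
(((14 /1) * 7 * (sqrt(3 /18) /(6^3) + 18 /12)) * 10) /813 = 1.81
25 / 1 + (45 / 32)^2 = 27625 / 1024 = 26.98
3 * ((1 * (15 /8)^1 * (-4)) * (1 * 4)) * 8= -720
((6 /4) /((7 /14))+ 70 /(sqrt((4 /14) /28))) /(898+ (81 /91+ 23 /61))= 5551 /1663944+ 1359995*sqrt(2) /2495916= 0.77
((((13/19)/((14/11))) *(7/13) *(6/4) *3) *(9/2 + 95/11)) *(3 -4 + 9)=2601/19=136.89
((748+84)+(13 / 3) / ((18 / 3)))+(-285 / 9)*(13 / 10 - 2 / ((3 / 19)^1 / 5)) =25174 / 9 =2797.11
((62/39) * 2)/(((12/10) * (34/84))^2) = 151900/11271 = 13.48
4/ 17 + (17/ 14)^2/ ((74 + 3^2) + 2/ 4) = 70377/ 278222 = 0.25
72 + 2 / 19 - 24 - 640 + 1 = -11227 / 19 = -590.89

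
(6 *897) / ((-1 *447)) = -1794 / 149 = -12.04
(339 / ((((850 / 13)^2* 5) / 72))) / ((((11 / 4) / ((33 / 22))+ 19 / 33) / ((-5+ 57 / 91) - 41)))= -7205815188 / 335059375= -21.51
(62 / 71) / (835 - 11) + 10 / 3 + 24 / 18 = 409621 / 87756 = 4.67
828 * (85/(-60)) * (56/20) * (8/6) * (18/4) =-98532/5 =-19706.40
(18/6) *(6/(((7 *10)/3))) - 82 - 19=-3508/35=-100.23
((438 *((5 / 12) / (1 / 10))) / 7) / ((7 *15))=365 / 147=2.48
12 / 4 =3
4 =4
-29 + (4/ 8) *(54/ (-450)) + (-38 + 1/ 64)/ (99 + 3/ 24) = -359207/ 12200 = -29.44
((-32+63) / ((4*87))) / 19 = 31 / 6612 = 0.00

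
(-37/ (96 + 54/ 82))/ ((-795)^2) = -1517/ 2504715075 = -0.00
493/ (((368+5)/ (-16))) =-7888/ 373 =-21.15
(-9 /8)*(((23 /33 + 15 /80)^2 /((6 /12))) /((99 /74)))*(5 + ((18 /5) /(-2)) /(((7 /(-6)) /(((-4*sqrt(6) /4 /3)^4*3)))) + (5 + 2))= -330841013 /17888640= -18.49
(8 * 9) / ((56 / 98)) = 126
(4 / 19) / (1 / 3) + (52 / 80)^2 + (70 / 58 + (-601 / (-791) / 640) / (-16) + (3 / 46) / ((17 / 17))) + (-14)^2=101790158828611 / 513246361600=198.33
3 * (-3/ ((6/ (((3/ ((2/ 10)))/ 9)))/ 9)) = -45/ 2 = -22.50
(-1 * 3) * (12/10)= -18/5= -3.60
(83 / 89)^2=6889 / 7921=0.87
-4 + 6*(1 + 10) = 62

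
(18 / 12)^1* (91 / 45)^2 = 8281 / 1350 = 6.13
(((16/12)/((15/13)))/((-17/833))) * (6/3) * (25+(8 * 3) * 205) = -5039944/9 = -559993.78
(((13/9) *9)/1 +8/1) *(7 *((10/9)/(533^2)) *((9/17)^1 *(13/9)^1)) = 490/1114503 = 0.00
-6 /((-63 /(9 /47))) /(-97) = -6 /31913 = -0.00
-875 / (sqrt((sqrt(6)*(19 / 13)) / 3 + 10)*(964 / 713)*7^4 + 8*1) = -875 / (8 + 2314564*sqrt(19*sqrt(6) / 39 + 10) / 713) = -0.08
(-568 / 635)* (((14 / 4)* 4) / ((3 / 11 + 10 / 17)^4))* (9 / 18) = -694567985848 / 60950769005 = -11.40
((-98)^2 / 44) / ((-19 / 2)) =-4802 / 209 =-22.98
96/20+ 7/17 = 443/85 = 5.21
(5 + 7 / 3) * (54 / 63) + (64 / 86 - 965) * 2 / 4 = -286457 / 602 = -475.84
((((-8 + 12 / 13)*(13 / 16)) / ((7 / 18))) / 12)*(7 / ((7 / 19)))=-1311 / 56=-23.41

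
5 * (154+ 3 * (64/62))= 785.48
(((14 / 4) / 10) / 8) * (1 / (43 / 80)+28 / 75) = 12607 / 129000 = 0.10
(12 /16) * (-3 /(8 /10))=-45 /16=-2.81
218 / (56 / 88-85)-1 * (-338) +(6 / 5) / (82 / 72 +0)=32004989 / 95120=336.47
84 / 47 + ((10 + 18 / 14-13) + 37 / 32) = 12941 / 10528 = 1.23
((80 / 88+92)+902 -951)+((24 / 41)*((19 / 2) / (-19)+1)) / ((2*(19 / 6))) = 43.96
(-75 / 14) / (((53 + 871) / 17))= -425 / 4312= -0.10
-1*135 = -135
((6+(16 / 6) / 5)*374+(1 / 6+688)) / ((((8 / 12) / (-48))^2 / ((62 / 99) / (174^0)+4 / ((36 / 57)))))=6214162656 / 55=112984775.56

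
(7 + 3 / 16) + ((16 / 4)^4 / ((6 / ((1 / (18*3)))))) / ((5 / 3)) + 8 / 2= 25189 / 2160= 11.66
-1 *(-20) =20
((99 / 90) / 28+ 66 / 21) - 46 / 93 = 69983 / 26040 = 2.69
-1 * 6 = -6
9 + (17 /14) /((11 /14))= 116 /11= 10.55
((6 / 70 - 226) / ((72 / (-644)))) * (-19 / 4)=-3455359 / 360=-9598.22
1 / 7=0.14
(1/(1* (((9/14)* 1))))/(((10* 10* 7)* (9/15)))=1/270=0.00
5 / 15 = 1 / 3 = 0.33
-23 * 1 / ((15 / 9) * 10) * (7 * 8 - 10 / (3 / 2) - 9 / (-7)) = -24449 / 350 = -69.85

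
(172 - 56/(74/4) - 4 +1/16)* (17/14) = 1660917/8288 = 200.40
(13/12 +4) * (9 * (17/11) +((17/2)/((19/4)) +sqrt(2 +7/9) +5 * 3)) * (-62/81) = -125.93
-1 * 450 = -450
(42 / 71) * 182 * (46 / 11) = 450.22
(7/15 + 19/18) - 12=-943/90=-10.48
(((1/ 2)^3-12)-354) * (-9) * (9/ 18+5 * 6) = 100432.69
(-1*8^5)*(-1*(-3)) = -98304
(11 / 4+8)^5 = 143562.93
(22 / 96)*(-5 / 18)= -0.06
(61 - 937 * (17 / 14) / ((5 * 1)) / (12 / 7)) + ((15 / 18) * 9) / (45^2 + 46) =-17828339 / 248520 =-71.74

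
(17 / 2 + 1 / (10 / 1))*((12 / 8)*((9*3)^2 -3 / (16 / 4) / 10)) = 3761253 / 400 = 9403.13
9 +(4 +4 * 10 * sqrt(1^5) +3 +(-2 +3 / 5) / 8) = 2233 / 40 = 55.82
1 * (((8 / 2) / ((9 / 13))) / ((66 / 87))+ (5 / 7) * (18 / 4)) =15011 / 1386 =10.83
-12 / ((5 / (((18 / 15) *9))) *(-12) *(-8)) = -0.27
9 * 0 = 0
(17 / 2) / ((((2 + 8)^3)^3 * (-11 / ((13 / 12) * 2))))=-221 / 132000000000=-0.00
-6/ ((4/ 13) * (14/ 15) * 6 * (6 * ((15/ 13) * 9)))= -169/ 3024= -0.06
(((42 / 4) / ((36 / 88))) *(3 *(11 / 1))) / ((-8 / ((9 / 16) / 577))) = -7623 / 73856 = -0.10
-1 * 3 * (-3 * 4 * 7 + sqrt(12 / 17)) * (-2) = -504 + 12 * sqrt(51) / 17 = -498.96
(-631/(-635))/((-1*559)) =-631/354965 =-0.00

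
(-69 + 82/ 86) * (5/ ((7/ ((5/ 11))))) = -950/ 43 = -22.09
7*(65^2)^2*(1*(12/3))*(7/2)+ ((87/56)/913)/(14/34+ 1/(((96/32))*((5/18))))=12253463852637395/7004536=1749361250.00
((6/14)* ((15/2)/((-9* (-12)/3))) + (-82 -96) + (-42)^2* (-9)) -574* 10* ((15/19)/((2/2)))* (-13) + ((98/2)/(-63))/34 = 6976710443/162792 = 42856.59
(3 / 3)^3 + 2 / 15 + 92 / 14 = 809 / 105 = 7.70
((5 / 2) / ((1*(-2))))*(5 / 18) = -0.35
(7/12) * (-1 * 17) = -119/12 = -9.92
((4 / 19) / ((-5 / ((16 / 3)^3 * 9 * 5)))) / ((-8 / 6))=215.58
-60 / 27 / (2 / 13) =-130 / 9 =-14.44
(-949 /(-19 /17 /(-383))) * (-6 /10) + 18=18538527 /95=195142.39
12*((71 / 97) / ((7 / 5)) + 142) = 1710.27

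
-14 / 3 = -4.67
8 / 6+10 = 34 / 3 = 11.33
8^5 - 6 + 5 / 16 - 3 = 32759.31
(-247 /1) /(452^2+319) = -247 /204623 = -0.00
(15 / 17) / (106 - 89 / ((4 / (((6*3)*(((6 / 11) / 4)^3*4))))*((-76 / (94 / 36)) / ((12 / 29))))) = 88005720 / 10578180487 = 0.01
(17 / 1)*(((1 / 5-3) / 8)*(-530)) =6307 / 2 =3153.50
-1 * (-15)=15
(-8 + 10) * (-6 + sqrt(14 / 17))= -12 + 2 * sqrt(238) / 17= -10.19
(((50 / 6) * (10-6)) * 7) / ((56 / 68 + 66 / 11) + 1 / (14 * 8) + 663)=0.35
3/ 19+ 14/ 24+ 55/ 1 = 12709/ 228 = 55.74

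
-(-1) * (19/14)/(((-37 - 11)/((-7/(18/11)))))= 209/1728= 0.12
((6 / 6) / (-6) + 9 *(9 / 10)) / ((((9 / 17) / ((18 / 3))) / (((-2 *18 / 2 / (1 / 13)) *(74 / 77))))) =-1112072 / 55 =-20219.49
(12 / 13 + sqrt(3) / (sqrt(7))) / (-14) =-6 / 91 - sqrt(21) / 98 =-0.11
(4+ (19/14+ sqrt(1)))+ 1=7.36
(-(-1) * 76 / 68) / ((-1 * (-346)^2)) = -19 / 2035172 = -0.00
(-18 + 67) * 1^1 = 49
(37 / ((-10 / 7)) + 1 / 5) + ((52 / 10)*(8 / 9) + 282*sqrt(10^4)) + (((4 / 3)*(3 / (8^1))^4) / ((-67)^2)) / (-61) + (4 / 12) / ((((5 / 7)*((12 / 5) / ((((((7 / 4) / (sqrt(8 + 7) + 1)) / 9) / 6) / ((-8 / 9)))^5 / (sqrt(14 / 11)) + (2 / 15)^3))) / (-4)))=-319*sqrt(154) / 37572373905408 + 95*sqrt(2310) / 37572373905408 + 240004858619276899 / 8517177216000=28178.92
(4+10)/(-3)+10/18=-37/9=-4.11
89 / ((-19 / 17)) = -1513 / 19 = -79.63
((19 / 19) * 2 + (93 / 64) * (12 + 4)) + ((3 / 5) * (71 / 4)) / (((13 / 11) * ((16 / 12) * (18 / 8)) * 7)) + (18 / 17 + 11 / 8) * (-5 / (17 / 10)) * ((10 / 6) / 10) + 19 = 137236819 / 3155880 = 43.49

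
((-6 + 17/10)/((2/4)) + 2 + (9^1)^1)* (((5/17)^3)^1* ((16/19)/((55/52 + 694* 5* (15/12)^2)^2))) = 692224/395889705356841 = 0.00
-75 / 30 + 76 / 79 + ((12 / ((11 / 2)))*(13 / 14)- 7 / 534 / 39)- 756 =-47855873224 / 63342279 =-755.51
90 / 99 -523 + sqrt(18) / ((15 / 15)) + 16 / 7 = -40025 / 77 + 3 * sqrt(2) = -515.56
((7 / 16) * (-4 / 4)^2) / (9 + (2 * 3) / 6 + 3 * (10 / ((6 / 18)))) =7 / 1600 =0.00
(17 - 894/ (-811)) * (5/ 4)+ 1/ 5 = 370269/ 16220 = 22.83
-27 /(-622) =27 /622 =0.04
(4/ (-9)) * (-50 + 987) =-3748/ 9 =-416.44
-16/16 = -1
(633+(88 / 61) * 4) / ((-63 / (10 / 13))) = -389650 / 49959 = -7.80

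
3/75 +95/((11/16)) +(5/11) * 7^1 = 38886/275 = 141.40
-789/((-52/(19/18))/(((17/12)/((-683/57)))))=-1614031/852384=-1.89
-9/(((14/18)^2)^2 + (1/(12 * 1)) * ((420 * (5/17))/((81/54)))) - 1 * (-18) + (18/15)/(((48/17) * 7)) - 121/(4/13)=-12140262913/32250680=-376.43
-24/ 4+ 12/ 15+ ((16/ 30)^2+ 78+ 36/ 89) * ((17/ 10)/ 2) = 12352541/ 200250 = 61.69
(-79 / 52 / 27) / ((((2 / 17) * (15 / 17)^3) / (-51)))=112168703 / 3159000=35.51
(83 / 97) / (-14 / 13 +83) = 0.01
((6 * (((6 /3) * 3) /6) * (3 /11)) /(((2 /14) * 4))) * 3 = 189 /22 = 8.59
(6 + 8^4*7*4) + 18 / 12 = 229391 / 2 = 114695.50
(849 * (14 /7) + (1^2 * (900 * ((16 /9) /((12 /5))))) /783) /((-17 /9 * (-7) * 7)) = 570086 /31059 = 18.35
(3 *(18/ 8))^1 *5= 135/ 4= 33.75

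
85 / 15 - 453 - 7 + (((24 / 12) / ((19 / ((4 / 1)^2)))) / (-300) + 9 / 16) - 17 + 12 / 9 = -469.44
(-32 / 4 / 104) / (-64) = 0.00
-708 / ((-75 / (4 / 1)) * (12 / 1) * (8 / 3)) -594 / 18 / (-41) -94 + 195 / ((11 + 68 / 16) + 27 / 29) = -79.96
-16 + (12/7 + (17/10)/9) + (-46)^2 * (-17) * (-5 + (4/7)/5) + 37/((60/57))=221470159/1260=175769.97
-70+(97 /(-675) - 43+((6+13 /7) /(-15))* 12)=-564304 /4725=-119.43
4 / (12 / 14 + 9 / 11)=308 / 129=2.39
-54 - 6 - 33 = -93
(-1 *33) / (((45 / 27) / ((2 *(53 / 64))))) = -5247 / 160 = -32.79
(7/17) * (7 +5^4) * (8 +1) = 39816/17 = 2342.12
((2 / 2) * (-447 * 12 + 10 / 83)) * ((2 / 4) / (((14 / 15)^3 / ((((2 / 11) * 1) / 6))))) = -250426125 / 2505272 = -99.96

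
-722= -722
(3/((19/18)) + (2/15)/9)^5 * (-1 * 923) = -19504238743270576881664/111029107105603125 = -175667.80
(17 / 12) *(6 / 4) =17 / 8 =2.12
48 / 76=12 / 19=0.63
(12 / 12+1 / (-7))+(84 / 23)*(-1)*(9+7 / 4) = -6183 / 161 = -38.40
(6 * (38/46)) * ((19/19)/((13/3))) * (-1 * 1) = -342/299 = -1.14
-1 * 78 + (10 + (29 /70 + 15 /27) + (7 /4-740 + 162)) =-810533 /1260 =-643.28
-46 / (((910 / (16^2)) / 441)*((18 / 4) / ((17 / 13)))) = -1401344 / 845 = -1658.40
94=94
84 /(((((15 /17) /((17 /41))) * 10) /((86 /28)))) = 12427 /1025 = 12.12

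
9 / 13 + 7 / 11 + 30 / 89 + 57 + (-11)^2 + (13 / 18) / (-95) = 3909930809 / 21763170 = 179.66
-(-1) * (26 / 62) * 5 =65 / 31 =2.10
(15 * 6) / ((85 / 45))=810 / 17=47.65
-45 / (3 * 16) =-15 / 16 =-0.94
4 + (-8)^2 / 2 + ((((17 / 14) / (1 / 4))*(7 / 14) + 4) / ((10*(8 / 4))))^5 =619632297 / 17210368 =36.00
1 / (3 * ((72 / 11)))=11 / 216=0.05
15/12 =5/4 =1.25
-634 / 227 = -2.79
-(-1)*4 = 4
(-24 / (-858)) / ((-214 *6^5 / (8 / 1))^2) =1 / 1546806978288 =0.00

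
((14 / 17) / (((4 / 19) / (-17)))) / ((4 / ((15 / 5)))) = -49.88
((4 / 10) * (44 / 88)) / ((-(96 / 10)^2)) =-5 / 2304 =-0.00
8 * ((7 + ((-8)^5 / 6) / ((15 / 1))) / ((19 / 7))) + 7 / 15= -179893 / 171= -1052.01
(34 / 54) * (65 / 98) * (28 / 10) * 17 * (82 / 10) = 154037 / 945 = 163.00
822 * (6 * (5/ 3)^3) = 68500/ 3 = 22833.33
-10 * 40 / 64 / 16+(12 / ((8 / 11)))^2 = 17399 / 64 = 271.86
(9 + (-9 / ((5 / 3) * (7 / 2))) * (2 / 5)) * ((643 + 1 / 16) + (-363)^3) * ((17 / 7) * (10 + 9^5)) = -161027890395123609 / 2800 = -57509960855401.29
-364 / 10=-182 / 5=-36.40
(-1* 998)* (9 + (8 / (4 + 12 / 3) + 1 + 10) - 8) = -12974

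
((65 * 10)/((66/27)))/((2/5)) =14625/22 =664.77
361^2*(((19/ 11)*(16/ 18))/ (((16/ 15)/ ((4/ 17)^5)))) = 135.28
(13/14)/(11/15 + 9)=195/2044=0.10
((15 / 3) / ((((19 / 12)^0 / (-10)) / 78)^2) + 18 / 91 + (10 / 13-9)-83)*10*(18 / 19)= 49826468880 / 1729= 28818084.95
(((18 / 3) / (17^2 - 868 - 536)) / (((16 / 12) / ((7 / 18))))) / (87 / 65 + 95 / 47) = -4277 / 9155488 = -0.00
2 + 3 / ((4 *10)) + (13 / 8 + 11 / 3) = 221 / 30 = 7.37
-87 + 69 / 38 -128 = -8101 / 38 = -213.18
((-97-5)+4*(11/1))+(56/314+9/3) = -8607/157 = -54.82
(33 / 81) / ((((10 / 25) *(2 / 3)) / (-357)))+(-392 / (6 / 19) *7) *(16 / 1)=-558299 / 4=-139574.75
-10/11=-0.91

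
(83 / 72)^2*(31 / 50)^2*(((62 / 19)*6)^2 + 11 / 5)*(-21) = -32249191576973 / 7797600000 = -4135.78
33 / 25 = 1.32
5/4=1.25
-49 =-49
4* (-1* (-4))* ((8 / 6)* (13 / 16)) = 52 / 3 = 17.33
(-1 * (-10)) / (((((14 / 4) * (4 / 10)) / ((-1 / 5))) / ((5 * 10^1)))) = -500 / 7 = -71.43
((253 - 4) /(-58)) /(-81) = 83 /1566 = 0.05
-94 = -94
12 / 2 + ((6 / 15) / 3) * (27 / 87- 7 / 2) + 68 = 6401 / 87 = 73.57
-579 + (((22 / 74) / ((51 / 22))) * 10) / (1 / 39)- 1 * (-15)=-323296 / 629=-513.98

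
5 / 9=0.56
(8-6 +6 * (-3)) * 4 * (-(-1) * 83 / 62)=-2656 / 31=-85.68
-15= -15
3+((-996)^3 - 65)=-988047998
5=5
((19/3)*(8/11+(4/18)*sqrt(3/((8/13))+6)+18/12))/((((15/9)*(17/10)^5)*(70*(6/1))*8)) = 2375*sqrt(174)/536705946+16625/93710562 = 0.00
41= 41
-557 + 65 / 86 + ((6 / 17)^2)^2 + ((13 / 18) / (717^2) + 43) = -8528170389071062 / 16616706991803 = -513.23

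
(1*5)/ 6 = 5/ 6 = 0.83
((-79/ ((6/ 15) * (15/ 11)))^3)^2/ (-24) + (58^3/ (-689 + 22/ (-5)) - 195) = -1493043636674153304227/ 3882152448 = -384591706964.87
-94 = -94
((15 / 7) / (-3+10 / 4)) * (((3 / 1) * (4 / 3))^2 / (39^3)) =-160 / 138411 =-0.00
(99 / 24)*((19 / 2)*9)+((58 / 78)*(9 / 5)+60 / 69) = 8489101 / 23920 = 354.90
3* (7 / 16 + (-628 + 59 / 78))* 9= -3520143 / 208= -16923.76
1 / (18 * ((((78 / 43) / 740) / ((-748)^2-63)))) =4450353155 / 351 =12679068.82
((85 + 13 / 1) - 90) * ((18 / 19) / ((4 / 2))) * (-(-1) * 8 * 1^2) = 576 / 19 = 30.32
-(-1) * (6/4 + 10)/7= 23/14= 1.64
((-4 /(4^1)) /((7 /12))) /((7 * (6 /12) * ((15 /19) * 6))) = -76 /735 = -0.10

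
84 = 84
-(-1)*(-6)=-6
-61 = -61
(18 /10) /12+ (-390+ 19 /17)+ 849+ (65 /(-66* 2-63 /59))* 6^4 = -153747853 /889780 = -172.79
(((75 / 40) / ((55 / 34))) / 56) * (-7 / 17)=-3 / 352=-0.01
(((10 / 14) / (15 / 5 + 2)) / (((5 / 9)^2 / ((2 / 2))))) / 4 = 81 / 700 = 0.12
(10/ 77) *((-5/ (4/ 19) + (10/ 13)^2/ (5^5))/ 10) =-2006859/ 6506500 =-0.31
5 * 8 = 40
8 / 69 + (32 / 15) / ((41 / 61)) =15512 / 4715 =3.29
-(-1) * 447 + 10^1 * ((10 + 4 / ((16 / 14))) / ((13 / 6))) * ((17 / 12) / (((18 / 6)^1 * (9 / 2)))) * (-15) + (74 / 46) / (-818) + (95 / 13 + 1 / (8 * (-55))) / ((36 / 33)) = 355.62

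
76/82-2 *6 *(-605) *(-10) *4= -11906362/41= -290399.07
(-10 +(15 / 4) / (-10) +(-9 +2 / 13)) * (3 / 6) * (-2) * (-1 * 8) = -153.77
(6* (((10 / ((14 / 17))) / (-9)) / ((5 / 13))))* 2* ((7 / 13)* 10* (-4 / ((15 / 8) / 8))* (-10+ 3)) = -243712 / 9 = -27079.11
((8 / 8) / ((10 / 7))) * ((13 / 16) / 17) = 91 / 2720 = 0.03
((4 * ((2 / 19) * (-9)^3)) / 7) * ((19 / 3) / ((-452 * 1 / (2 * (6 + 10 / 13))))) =85536 / 10283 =8.32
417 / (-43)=-417 / 43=-9.70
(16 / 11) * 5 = 7.27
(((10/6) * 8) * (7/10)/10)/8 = 7/60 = 0.12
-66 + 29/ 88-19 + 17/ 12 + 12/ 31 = -678181/ 8184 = -82.87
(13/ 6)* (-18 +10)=-52/ 3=-17.33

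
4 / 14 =2 / 7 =0.29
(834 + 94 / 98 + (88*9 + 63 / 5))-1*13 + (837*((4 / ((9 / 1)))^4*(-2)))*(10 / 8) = 91976401 / 59535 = 1544.91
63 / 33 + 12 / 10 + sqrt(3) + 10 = sqrt(3) + 721 / 55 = 14.84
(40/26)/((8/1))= 5/26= 0.19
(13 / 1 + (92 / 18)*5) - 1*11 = 248 / 9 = 27.56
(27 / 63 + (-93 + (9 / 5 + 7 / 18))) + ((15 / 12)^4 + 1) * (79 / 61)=-422671643 / 4919040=-85.93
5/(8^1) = 5/8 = 0.62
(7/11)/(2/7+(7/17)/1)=833/913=0.91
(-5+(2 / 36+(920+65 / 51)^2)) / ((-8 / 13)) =-19132337159 / 13872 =-1379205.39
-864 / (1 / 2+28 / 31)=-17856 / 29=-615.72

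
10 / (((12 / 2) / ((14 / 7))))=10 / 3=3.33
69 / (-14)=-69 / 14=-4.93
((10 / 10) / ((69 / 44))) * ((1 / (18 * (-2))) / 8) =-11 / 4968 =-0.00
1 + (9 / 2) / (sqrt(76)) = 9* sqrt(19) / 76 + 1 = 1.52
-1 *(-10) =10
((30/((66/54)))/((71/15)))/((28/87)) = 176175/10934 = 16.11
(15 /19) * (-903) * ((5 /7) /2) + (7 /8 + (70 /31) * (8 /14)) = -1189497 /4712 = -252.44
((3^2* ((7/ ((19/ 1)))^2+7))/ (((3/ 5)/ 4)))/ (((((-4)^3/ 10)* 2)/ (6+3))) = -108675/ 361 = -301.04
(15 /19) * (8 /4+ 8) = 150 /19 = 7.89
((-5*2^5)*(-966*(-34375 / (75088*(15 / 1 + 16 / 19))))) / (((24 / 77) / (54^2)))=-443801531250 / 10621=-41785286.81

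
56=56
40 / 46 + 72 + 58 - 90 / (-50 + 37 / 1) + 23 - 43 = 35220 / 299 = 117.79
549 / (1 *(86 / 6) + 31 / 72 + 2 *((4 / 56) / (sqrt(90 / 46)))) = 10294474680 / 276829157 - 6640704 *sqrt(115) / 276829157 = 36.93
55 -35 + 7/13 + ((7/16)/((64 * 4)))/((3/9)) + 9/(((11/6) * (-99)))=132043017/6443008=20.49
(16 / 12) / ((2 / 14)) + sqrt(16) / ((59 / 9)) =1760 / 177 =9.94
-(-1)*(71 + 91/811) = 57672/811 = 71.11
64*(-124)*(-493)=3912448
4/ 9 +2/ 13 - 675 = -78905/ 117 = -674.40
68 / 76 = 17 / 19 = 0.89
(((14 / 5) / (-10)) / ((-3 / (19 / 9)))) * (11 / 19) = 0.11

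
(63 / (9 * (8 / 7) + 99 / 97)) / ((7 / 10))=6790 / 853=7.96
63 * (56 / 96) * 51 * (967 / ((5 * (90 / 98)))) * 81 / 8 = 3996341.45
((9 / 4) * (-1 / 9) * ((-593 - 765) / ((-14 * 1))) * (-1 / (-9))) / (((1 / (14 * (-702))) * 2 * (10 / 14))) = 185367 / 10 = 18536.70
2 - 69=-67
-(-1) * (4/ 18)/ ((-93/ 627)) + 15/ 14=-1667/ 3906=-0.43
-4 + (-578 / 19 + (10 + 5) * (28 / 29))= -10986 / 551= -19.94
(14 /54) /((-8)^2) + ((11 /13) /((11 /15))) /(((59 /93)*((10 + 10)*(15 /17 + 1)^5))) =21955391869 /2779514929152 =0.01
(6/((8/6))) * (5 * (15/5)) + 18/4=72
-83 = -83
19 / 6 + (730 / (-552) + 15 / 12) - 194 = -26345 / 138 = -190.91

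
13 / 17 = 0.76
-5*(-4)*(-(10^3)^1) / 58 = -10000 / 29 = -344.83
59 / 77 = 0.77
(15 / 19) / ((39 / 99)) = 495 / 247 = 2.00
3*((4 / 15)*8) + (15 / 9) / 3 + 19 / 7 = 3046 / 315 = 9.67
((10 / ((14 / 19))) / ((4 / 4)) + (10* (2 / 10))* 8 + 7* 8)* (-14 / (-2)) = 599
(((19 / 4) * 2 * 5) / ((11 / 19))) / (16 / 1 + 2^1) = 1805 / 396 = 4.56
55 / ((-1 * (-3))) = 55 / 3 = 18.33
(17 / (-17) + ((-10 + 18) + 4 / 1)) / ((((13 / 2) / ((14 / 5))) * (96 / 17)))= 1309 / 1560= 0.84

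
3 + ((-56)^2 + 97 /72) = 226105 /72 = 3140.35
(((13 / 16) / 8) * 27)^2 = 123201 / 16384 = 7.52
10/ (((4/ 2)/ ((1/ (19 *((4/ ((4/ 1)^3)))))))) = 4.21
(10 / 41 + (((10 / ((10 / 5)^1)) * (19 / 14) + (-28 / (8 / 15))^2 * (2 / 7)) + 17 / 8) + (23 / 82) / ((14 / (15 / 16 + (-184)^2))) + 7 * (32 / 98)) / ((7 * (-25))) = -8.44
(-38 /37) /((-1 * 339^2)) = 38 /4252077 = 0.00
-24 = -24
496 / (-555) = -496 / 555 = -0.89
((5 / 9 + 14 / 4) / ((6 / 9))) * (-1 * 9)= -54.75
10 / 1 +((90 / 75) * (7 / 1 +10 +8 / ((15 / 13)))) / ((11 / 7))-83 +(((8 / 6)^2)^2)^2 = -80714089 / 1804275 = -44.73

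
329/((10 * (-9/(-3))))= 329/30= 10.97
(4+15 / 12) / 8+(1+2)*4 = 405 / 32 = 12.66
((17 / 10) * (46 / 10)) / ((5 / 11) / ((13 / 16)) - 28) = -55913 / 196200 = -0.28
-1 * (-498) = 498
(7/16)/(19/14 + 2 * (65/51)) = 0.11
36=36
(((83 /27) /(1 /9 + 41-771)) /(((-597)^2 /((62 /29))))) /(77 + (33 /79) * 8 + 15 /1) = -203267 /767092068729882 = -0.00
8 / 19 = 0.42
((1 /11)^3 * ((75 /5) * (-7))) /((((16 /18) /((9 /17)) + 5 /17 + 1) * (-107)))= 144585 /583055198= 0.00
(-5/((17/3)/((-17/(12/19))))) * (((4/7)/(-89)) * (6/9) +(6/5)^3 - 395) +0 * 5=-1745704249/186900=-9340.31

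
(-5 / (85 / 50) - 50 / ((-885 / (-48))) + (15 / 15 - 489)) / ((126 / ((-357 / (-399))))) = -247567 / 70623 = -3.51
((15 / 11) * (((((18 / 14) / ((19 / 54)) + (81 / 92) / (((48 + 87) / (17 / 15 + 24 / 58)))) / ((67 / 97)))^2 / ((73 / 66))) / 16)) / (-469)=-89475732858865819761 / 19351749812973556048000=-0.00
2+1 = 3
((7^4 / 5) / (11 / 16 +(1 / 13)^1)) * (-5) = -499408 / 159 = -3140.93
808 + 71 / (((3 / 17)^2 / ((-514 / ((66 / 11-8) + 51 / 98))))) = 792825.68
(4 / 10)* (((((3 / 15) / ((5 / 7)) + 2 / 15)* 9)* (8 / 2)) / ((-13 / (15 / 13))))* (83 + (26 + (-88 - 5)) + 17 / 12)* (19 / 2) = -369303 / 4225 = -87.41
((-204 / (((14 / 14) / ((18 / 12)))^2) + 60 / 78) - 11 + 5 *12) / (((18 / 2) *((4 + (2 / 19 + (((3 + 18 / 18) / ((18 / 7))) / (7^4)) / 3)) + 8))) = -3.76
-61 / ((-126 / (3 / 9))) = 61 / 378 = 0.16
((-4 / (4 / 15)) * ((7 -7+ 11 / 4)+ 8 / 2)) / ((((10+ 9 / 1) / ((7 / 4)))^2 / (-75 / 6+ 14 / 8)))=853335 / 92416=9.23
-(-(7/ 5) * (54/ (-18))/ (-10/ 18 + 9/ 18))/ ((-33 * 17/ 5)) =-126/ 187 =-0.67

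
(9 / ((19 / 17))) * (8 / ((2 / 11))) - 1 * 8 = 6580 / 19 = 346.32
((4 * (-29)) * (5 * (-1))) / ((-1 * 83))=-580 / 83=-6.99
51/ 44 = 1.16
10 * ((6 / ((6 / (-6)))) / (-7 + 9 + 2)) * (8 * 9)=-1080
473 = 473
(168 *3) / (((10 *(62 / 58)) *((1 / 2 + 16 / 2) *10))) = 7308 / 13175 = 0.55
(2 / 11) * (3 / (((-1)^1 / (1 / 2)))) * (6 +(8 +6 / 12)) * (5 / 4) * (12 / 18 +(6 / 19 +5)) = -4495 / 152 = -29.57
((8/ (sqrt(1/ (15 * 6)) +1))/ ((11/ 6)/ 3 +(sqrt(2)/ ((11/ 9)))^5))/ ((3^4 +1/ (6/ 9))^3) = 30976/ (25 * (1771561 +4251528 * sqrt(2)) * (sqrt(10) +30)) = 0.00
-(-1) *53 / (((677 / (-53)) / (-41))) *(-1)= -170.12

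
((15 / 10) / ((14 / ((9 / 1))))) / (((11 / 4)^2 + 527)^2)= 192 / 56897407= 0.00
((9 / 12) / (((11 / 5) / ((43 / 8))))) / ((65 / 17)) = 0.48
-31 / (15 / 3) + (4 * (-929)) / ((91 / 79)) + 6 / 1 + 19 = -1459266 / 455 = -3207.18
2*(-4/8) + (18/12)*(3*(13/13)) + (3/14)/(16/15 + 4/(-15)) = 211/56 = 3.77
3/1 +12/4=6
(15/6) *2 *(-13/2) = -32.50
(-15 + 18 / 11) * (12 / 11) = -1764 / 121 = -14.58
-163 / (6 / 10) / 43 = -815 / 129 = -6.32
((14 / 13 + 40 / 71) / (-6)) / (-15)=757 / 41535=0.02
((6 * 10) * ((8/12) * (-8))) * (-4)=1280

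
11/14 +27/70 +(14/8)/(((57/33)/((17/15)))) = 18511/7980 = 2.32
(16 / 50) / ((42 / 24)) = 32 / 175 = 0.18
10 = 10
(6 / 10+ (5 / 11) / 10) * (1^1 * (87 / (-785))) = -0.07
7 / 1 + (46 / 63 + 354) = 22789 / 63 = 361.73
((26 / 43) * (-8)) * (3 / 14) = -312 / 301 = -1.04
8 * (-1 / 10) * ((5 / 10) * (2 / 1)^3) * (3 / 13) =-48 / 65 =-0.74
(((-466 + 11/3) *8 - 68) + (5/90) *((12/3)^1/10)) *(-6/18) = 169499/135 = 1255.55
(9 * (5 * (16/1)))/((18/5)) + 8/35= 7008/35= 200.23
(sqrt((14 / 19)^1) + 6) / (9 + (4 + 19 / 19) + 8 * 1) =sqrt(266) / 418 + 3 / 11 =0.31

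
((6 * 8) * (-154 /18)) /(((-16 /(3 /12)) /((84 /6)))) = 539 /6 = 89.83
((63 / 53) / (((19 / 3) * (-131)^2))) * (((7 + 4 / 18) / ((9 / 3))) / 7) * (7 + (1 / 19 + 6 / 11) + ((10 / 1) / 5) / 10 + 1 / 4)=437333 / 14447022172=0.00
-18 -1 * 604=-622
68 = 68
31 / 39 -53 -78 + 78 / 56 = -140663 / 1092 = -128.81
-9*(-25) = 225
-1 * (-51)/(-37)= -51/37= -1.38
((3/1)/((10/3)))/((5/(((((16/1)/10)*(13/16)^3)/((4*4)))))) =19773/2048000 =0.01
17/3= 5.67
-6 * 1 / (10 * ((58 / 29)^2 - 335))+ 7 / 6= 1.17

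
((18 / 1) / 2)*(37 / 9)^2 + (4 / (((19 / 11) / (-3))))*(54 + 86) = -140309 / 171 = -820.52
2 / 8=1 / 4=0.25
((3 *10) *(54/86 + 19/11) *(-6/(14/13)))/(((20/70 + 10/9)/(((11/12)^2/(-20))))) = 11.84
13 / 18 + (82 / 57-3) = -0.84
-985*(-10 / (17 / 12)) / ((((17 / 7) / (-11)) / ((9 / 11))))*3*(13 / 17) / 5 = -58083480 / 4913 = -11822.41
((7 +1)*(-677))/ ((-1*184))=677/ 23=29.43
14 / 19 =0.74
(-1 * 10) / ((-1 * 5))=2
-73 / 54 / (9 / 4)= -146 / 243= -0.60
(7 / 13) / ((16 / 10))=35 / 104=0.34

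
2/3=0.67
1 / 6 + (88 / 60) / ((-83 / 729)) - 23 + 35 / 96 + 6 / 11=-5084347 / 146080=-34.81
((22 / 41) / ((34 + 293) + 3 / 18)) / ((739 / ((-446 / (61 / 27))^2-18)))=126704952 / 1465653527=0.09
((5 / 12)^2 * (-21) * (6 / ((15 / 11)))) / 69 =-0.23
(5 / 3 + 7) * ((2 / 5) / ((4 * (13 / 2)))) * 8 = 16 / 15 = 1.07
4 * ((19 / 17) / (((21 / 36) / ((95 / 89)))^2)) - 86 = -468674998 / 6598193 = -71.03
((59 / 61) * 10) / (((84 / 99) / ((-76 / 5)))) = -73986 / 427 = -173.27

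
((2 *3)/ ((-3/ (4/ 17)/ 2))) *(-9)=144/ 17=8.47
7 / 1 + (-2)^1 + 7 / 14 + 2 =15 / 2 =7.50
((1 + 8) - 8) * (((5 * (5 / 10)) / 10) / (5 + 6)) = 1 / 44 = 0.02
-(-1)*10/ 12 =5/ 6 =0.83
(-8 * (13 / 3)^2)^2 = 1827904 / 81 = 22566.72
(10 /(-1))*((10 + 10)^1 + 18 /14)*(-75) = 111750 /7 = 15964.29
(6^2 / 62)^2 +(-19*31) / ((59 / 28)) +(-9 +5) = -16056492 / 56699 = -283.19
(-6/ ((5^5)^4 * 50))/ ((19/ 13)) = -39/ 45299530029296875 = -0.00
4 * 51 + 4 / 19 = 3880 / 19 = 204.21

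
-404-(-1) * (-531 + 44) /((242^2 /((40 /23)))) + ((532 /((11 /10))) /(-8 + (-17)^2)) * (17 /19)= -38084062922 /94624783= -402.47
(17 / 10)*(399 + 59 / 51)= 10204 / 15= 680.27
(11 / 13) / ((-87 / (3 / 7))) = -11 / 2639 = -0.00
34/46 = 0.74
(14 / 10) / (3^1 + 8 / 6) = 21 / 65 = 0.32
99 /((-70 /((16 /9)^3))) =-22528 /2835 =-7.95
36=36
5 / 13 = 0.38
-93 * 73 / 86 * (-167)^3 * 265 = 8379171821355 / 86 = 97432230480.87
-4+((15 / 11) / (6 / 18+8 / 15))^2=-31171 / 20449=-1.52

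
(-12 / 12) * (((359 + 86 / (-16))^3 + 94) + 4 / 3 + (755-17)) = -67924786367 / 1536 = -44221866.12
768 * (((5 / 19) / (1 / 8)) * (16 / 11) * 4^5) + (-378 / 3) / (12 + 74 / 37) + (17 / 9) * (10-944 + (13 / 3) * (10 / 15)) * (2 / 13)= 529930724467 / 220077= 2407933.24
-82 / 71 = -1.15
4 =4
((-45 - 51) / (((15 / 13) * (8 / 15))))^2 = 24336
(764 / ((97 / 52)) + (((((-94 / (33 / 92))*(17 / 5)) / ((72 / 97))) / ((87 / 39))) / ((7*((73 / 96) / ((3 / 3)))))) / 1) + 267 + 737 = 933871167692 / 711534285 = 1312.48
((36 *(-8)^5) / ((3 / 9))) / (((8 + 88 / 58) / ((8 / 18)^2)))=-15204352 / 207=-73450.98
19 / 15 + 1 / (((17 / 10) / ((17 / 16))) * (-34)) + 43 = 180533 / 4080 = 44.25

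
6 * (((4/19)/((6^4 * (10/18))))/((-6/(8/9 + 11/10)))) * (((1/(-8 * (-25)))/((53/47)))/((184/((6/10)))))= -8413/1000555200000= -0.00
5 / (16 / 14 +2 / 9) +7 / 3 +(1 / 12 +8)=7265 / 516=14.08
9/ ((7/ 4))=36/ 7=5.14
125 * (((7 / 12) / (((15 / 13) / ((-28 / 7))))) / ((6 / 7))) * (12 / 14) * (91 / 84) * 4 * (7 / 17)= -207025 / 459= -451.03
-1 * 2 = -2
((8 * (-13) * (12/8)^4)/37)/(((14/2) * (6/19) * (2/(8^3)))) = -1647.94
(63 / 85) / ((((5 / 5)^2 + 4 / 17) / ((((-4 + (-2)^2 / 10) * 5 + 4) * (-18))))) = 756 / 5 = 151.20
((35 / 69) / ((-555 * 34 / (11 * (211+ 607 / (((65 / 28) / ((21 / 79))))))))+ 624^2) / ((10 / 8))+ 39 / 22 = 22909503088897027 / 73545164550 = 311502.51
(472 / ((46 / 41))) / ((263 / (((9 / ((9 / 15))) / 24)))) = 12095 / 12098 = 1.00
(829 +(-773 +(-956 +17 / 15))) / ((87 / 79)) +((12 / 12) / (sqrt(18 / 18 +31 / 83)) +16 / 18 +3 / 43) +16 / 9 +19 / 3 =-45292801 / 56115 +sqrt(9462) / 114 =-806.29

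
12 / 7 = 1.71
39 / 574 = 0.07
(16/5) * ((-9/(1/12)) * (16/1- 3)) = -22464/5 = -4492.80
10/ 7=1.43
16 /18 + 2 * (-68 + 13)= -982 /9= -109.11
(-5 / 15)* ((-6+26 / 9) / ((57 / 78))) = 728 / 513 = 1.42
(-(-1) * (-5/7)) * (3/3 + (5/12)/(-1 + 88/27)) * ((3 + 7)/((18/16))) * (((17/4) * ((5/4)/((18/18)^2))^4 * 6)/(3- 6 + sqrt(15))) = -76765625 * sqrt(15)/983808- 76765625/327936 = -536.29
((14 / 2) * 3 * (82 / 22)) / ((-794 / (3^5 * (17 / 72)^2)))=-746487 / 558976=-1.34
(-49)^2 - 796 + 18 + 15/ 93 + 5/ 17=855561/ 527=1623.46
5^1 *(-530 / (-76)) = 1325 / 38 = 34.87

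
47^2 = 2209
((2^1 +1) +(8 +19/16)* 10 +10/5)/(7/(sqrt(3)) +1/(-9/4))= 6975/2614 +146475* sqrt(3)/10456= 26.93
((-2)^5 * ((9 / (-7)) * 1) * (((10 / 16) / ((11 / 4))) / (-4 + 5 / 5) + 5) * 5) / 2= 39000 / 77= 506.49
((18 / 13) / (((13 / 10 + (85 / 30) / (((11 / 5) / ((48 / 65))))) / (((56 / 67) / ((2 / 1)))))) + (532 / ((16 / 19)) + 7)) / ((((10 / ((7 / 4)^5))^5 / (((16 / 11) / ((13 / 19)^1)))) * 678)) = 187285761961991572924983577261 / 7847657474444509090676736000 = 23.87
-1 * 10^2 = -100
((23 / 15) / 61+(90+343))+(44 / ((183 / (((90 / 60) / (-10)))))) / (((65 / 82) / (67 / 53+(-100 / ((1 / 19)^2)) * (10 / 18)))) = 12723352124 / 9456525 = 1345.46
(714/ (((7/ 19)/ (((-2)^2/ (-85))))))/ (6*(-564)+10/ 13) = 2964/ 109955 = 0.03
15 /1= 15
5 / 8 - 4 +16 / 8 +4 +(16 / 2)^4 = 32789 / 8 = 4098.62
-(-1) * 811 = 811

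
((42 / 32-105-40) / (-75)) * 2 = 2299 / 600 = 3.83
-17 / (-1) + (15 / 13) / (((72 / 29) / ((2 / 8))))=21361 / 1248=17.12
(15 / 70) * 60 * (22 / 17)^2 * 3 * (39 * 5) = 25482600 / 2023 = 12596.44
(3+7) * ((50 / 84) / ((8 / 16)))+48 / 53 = 14258 / 1113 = 12.81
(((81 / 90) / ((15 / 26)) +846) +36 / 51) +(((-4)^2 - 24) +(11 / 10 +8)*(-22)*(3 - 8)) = 782538 / 425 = 1841.27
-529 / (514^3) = -529 / 135796744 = -0.00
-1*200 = -200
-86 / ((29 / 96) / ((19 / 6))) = -26144 / 29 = -901.52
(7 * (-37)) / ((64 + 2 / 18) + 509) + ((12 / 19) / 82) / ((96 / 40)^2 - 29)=-1055781969 / 2334505642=-0.45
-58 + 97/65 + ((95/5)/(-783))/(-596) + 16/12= -1673625769/30333420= -55.17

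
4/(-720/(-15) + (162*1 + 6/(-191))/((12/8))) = 191/7448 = 0.03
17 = 17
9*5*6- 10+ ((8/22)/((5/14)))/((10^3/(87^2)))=1840483/6875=267.71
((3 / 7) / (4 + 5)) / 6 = 1 / 126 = 0.01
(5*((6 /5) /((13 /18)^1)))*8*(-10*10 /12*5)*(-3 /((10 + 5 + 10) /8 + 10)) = 57600 /91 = 632.97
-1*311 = -311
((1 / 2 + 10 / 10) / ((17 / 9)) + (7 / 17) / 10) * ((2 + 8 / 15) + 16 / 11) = 46718 / 14025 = 3.33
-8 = -8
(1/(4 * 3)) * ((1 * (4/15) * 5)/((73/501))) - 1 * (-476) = 104411/219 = 476.76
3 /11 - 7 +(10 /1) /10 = -63 /11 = -5.73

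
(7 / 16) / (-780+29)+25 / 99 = 299707 / 1189584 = 0.25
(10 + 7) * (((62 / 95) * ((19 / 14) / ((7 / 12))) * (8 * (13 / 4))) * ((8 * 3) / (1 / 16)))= 63138816 / 245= 257709.45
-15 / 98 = -0.15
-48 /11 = -4.36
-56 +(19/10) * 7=-427/10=-42.70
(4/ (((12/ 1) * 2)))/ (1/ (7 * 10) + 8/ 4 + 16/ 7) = 5/ 129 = 0.04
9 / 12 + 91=367 / 4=91.75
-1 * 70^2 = -4900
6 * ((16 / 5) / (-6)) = -16 / 5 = -3.20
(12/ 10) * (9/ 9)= 6/ 5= 1.20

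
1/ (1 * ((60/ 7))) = 7/ 60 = 0.12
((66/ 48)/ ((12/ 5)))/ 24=0.02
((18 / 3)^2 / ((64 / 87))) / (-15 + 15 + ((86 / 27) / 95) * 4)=2008395 / 5504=364.90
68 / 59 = 1.15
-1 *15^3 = -3375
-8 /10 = -4 /5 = -0.80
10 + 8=18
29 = 29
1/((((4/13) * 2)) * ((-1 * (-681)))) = 13/5448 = 0.00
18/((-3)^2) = 2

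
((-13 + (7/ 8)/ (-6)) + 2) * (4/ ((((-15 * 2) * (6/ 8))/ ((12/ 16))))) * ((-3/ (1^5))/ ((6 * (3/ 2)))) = -107/ 216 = -0.50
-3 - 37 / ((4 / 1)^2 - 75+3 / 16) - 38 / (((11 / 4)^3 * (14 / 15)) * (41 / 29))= -3.76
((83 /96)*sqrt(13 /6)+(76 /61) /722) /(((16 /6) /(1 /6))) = 1 /9272+83*sqrt(78) /9216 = 0.08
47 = 47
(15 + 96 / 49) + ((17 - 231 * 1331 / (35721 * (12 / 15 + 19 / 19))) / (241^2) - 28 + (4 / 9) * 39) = 39166779661 / 6224134203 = 6.29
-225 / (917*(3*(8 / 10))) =-375 / 3668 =-0.10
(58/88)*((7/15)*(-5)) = -203/132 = -1.54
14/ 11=1.27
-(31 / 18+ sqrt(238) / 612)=-31 / 18 - sqrt(238) / 612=-1.75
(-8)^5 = -32768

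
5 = 5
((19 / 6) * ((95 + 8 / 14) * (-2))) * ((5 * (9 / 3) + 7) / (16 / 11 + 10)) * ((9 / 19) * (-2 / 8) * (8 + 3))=296813 / 196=1514.35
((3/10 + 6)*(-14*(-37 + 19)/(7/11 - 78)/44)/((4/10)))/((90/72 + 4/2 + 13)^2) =-15876/3595475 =-0.00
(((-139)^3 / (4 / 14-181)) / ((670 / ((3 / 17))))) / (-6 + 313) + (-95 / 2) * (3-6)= 315192844812 / 2211681725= 142.51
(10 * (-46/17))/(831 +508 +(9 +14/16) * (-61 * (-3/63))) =-0.02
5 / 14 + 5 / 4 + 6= 213 / 28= 7.61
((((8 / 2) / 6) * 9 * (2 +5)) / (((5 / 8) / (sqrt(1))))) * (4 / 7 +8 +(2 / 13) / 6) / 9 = 37552 / 585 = 64.19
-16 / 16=-1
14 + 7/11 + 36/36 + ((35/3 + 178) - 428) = -7349/33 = -222.70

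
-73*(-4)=292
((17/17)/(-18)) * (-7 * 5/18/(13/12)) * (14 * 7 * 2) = 6860/351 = 19.54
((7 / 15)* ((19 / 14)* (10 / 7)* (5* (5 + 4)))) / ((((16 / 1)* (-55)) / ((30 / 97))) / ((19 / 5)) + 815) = 3249 / 5285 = 0.61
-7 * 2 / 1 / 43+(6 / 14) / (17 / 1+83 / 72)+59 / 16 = 21310245 / 6294512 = 3.39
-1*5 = -5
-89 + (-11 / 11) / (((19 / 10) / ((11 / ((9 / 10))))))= -16319 / 171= -95.43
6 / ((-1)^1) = -6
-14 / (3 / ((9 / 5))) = -42 / 5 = -8.40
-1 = -1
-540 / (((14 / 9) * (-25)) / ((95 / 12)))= 109.93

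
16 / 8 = 2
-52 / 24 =-13 / 6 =-2.17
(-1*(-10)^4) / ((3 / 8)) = -80000 / 3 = -26666.67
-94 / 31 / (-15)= 94 / 465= 0.20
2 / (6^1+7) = 0.15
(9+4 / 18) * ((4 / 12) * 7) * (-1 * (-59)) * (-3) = -34279 / 9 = -3808.78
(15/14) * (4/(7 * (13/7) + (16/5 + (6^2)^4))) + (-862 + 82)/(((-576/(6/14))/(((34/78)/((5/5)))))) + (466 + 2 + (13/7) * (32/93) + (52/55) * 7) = 254193923265701/534570941520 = 475.51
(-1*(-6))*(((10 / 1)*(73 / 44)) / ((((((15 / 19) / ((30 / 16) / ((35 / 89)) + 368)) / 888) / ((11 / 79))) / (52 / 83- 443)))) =-118003017652875 / 45899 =-2570927855.79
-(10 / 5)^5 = -32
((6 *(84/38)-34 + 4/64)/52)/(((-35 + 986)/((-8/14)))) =0.00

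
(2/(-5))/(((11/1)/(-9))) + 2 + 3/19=2597/1045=2.49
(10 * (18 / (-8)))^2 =2025 / 4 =506.25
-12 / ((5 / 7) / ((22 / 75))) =-616 / 125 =-4.93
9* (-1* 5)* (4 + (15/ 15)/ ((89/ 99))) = -20475/ 89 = -230.06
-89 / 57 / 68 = -89 / 3876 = -0.02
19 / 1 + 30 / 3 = 29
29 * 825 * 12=287100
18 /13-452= -5858 /13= -450.62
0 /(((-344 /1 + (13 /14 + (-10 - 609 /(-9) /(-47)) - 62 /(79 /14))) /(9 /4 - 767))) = 0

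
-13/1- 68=-81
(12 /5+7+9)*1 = 92 /5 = 18.40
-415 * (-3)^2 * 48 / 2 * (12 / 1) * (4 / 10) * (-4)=1721088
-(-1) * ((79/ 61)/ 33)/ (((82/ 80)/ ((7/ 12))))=0.02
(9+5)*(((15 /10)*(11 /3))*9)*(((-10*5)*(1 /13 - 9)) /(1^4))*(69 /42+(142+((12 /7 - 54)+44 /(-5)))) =331830180 /13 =25525398.46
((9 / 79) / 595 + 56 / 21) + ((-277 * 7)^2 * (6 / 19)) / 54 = 176747121424 / 8037855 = 21989.34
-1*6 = -6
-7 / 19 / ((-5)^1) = 7 / 95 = 0.07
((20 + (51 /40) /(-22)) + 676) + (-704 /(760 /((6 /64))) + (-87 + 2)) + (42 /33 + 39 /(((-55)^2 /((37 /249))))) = 46721912359 /76326800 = 612.13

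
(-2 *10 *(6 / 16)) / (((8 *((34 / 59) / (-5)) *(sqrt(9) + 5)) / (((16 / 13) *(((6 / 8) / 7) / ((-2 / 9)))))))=-119475 / 198016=-0.60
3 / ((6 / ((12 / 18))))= 1 / 3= 0.33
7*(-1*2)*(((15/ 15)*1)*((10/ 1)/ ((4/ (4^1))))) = -140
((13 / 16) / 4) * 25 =325 / 64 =5.08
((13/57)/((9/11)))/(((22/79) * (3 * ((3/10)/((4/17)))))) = 20540/78489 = 0.26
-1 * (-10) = 10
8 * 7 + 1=57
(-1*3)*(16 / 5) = -48 / 5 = -9.60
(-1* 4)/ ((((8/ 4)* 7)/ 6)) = -12/ 7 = -1.71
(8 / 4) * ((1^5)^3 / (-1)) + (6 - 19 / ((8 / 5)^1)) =-63 / 8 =-7.88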